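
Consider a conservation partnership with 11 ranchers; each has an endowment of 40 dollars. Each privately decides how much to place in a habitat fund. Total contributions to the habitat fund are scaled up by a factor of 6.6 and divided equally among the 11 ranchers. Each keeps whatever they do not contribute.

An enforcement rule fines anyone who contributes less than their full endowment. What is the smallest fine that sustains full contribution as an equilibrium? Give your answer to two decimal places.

Given the others contribute fully, the best deviation is to contribute 0 (any partial contribution still incurs the fine and gives up units whose private return 0.6000 is below 1).
Deviating from 40 to 0 saves 40 dollars but forfeits the deviator's share of the drop in the habitat fund: 6.6/11 × 40 = 24.00.
So the deviation gain is 40 − 24.00 = 16.00, and the fine must be at least 16.00 dollars to wipe it out.

16.00 dollars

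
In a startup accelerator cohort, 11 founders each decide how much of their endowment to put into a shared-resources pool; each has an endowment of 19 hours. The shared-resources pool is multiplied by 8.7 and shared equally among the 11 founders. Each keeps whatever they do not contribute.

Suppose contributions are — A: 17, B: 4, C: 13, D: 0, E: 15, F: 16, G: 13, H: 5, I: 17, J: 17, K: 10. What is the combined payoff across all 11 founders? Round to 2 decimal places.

Total contributed: 17 + 4 + 13 + 0 + 15 + 16 + 13 + 5 + 17 + 17 + 10 = 127; total kept: 11 × 19 − 127 = 82.
The shared-resources pool pays out 8.7 × 127 = 1104.90 in aggregate.
Group total = 82 + 1104.90 = 1186.90.

1186.90 hours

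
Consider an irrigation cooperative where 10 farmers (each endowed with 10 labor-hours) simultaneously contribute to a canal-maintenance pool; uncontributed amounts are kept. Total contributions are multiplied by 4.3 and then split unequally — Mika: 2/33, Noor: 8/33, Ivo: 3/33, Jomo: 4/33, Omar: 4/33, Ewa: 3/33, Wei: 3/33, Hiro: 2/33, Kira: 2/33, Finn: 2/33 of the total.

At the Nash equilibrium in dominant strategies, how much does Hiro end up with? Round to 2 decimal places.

12.61 labor-hours

Each unit j contributes comes back to j as 4.3 × (j's share), so j prefers to contribute only if that share exceeds 1/4.3 = 0.2326; otherwise keeping the unit dominates.
Noor alone (share 8/33) is above the threshold, contributing 10; the remaining 9 contribute 0. Total contributed: 10.
Hiro keeps 10 and receives 4.3 × 10 × 2/33 = 2.61 from the canal-maintenance pool, for a payoff of 12.61.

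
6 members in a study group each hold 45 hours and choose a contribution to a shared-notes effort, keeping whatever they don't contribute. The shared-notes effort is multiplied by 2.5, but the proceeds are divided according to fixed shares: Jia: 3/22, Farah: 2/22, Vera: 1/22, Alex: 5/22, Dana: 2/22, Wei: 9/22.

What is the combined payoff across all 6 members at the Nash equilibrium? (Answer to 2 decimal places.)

337.50 hours

For player j, contributing a unit is worthwhile iff 2.5 × (j's share) ≥ 1, i.e. iff j's share is at least 0.4000.
The only share above 0.4000 is Wei's 9/22, contributing 45; the remaining 5 contribute 0. Total contributed: 45.
The shared-notes effort pays out 2.5 × 45 = 112.50 in total (split across the unequal shares, but the aggregate is all that matters for the group sum).
The 5 free-riders keep 45 each, adding 225. Group total = 225 + 112.50 = 337.50.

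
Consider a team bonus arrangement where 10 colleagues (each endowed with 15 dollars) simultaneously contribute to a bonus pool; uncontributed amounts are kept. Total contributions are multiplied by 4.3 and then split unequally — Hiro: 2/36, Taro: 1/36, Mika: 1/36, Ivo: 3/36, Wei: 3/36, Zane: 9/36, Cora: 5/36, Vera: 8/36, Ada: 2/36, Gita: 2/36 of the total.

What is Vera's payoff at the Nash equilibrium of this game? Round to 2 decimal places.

A player with share s gets back 4.3·s per unit contributed, so full contribution is dominant for anyone with s > 1/4.3 = 0.2326 and zero contribution is dominant for anyone below.
Only Zane (9/36) clears that bar, contributing 15; the remaining 9 contribute 0. Total contributed: 15.
Vera keeps 15 and receives 4.3 × 15 × 8/36 = 14.33 from the bonus pool, for a payoff of 29.33.

29.33 dollars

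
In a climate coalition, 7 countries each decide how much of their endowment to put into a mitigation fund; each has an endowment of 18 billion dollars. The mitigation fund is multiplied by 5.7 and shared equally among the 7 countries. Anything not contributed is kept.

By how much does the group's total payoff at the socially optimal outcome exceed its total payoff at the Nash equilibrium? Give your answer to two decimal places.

Each contributed unit returns 5.7/7 = 0.8143 to its contributor — below 1 — so contributing 0 is dominant for every player. At the Nash equilibrium everyone keeps their 18, and the group total is 7 × 18 = 126.
Each contributed unit returns 5.700 to the group as a whole (0.8143 to each of 7 players), which exceeds 1, so the social optimum is full contribution: group total = 5.700 × 126 = 718.20.
Efficiency loss = 718.20 − 126 = 592.20.

592.20 billion dollars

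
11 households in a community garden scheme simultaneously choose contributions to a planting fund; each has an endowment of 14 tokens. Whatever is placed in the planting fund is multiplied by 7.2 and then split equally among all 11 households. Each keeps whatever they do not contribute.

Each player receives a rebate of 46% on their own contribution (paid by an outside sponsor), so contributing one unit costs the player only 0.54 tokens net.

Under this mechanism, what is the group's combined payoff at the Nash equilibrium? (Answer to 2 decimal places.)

1179.64 tokens

With the mechanism, a contributed unit returns (7.2/11) / 0.54 = 1.2121 per unit of net cost to the contributor — now above 1 — so contributing fully is weakly dominant for every player.
At the Nash equilibrium everyone contributes 14. Group total payoff = 11 × (14 × 0.46 + 7.2 × 14) = 1179.64.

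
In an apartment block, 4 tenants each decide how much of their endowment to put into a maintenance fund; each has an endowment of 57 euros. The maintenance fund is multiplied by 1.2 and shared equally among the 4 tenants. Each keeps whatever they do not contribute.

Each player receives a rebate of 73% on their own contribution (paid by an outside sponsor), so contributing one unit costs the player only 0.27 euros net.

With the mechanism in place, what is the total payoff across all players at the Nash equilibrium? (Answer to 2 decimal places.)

Under the mechanism each unit contributed yields (1.2/4) / 0.27 = 1.1111 back to its contributor per unit of net cost, which exceeds 1, making full contribution the dominant choice for everyone.
At the Nash equilibrium everyone contributes 57. Group total payoff = 4 × (57 × 0.73 + 1.2 × 57) = 440.04.

440.04 euros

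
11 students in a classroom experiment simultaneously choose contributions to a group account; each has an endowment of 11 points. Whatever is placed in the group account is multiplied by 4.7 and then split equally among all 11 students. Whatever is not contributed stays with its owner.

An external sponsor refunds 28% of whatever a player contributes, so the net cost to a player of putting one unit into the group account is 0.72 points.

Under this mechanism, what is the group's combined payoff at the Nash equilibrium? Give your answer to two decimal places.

The effective private return is (4.7/11) / 0.72 = 0.5934, which is still under 1, so the mechanism doesn't change anyone's dominant strategy: zero contribution.
At the Nash equilibrium no one contributes; group total payoff = 11 × 11 = 121.

121.00 points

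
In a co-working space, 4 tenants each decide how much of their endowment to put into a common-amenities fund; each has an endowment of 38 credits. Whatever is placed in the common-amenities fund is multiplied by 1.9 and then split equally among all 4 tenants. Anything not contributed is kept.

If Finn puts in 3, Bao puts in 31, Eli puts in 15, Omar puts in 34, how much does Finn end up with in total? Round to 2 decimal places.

Total contributed: 3 + 31 + 15 + 34 = 83.
Each receives 1.9 × 83 / 4 = 39.43 from the common-amenities fund.
Finn keeps 38 − 3 = 35, so Finn's payoff is 35 + 39.43 = 74.43.

74.43 credits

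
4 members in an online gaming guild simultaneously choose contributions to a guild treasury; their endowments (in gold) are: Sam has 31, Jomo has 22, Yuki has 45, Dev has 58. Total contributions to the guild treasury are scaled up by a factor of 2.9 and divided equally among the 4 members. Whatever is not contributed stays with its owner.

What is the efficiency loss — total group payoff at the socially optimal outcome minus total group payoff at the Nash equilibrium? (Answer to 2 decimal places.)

296.40 gold

The private return per contributed unit is 2.9/4 = 0.7250 < 1 for every player regardless of endowment, so the Nash equilibrium is zero contribution and the group total is Σ E_j = 31 + 22 + 45 + 58 = 156.
Each contributed unit returns 2.900 to the group, so the social optimum is full contribution by everyone: group total = 2.900 × 156 = 452.40.
Efficiency loss = (2.900 − 1) × 156 = 296.40.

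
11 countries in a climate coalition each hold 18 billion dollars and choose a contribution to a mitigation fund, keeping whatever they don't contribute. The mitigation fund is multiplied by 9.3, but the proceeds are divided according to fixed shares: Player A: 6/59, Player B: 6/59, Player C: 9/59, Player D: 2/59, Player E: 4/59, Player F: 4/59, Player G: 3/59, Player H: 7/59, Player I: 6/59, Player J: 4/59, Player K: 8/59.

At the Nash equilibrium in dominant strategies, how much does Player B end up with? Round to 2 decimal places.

69.07 billion dollars

Player j's private return per contributed unit is 9.3 × (j's share). Contributing is weakly dominant for j when that share is at least 1/9.3 = 0.1075, and contributing 0 is dominant otherwise.
The shares above 0.1075 belong to Player C, Player H and Player K, contributing 18 each; the remaining 8 contribute 0. Total contributed: 54.
Player B keeps 18 and receives 9.3 × 54 × 6/59 = 51.07 from the mitigation fund, for a payoff of 69.07.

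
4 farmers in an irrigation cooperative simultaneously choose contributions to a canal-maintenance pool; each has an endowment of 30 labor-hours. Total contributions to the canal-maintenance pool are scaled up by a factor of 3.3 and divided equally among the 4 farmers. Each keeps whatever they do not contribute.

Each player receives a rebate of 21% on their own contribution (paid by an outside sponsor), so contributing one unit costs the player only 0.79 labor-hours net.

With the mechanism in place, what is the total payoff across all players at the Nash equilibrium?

With the mechanism, a contributed unit returns (3.3/4) / 0.79 = 1.0443 per unit of net cost to the contributor — now above 1 — so contributing fully is weakly dominant for every player.
At the Nash equilibrium everyone contributes 30. Group total payoff = 4 × (30 × 0.21 + 3.3 × 30) = 421.20.

421.20 labor-hours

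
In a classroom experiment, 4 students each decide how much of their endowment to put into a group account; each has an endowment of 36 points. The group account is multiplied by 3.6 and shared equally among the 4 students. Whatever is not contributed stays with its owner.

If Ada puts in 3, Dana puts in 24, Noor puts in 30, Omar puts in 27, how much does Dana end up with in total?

Total contributed: 3 + 24 + 30 + 27 = 84.
Each receives 3.6 × 84 / 4 = 75.60 from the group account.
Dana keeps 36 − 24 = 12, so Dana's payoff is 12 + 75.60 = 87.60.

87.60 points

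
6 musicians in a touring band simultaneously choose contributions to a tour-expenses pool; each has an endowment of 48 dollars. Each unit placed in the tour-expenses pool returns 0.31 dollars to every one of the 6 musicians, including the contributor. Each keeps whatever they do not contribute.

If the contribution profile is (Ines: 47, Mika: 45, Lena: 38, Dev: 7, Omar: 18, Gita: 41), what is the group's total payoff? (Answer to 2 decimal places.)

Total contributed: 47 + 45 + 38 + 7 + 18 + 41 = 196; total kept: 6 × 48 − 196 = 92.
The tour-expenses pool pays out 0.31 × 6 × 196 = 364.56 in aggregate.
Group total = 92 + 364.56 = 456.56.

456.56 dollars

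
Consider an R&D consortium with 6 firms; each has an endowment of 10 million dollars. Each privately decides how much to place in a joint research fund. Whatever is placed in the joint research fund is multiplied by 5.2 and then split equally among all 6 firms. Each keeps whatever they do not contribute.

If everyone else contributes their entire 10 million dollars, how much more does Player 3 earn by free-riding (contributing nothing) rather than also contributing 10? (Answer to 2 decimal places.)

Switching from a contribution of 10 to 0 lets Player 3 keep an extra 10 million dollars, but lowers the joint research fund by 10, which costs Player 3 their own share of that drop: 5.2/6 × 10 = 8.67.
Net gain = 10 − 8.67 = 1.33. The private return per contributed unit (0.8667) is below 1, so free-riding is indeed the best response regardless of what the others do.

1.33 million dollars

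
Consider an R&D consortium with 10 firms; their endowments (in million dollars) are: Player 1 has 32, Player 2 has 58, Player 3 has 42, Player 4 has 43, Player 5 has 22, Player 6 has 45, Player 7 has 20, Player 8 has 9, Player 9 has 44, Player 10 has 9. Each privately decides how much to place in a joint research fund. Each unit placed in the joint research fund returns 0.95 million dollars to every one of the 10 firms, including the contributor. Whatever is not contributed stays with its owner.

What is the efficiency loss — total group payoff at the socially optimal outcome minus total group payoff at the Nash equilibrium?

2754.00 million dollars

The private return per contributed unit is 0.95 < 1 for everyone, so the Nash equilibrium is zero contribution and the group total is Σ E_j = 32 + 58 + 42 + 43 + 22 + 45 + 20 + 9 + 44 + 9 = 324.
Each contributed unit returns 9.500 to the group, so the social optimum is full contribution by everyone: group total = 9.500 × 324 = 3078.00.
Efficiency loss = (9.500 − 1) × 324 = 2754.00.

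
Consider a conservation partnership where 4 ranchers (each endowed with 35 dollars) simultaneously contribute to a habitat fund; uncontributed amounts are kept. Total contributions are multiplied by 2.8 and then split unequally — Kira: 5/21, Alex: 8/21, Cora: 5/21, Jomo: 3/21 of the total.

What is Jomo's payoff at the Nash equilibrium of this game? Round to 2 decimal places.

49.00 dollars

A player with share s gets back 2.8·s per unit contributed, so full contribution is dominant for anyone with s > 1/2.8 = 0.3571 and zero contribution is dominant for anyone below.
The only share above 0.3571 is Alex's 8/21, contributing 35; the remaining 3 contribute 0. Total contributed: 35.
Jomo keeps 35 and receives 2.8 × 35 × 3/21 = 14.00 from the habitat fund, for a payoff of 49.00.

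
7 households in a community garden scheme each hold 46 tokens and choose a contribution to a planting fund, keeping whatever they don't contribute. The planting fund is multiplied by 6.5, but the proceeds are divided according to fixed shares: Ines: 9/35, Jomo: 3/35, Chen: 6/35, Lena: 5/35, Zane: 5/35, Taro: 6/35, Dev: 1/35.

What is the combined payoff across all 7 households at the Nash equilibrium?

1081.00 tokens

Each unit j contributes comes back to j as 6.5 × (j's share), so j prefers to contribute only if that share exceeds 1/6.5 = 0.1538; otherwise keeping the unit dominates.
Ines, Chen and Taro are above the threshold, contributing 46 each; the remaining 4 contribute 0. Total contributed: 138.
The planting fund pays out 6.5 × 138 = 897.00 in total (split across the unequal shares, but the aggregate is all that matters for the group sum).
The 4 free-riders keep 46 each, adding 184. Group total = 184 + 897.00 = 1081.00.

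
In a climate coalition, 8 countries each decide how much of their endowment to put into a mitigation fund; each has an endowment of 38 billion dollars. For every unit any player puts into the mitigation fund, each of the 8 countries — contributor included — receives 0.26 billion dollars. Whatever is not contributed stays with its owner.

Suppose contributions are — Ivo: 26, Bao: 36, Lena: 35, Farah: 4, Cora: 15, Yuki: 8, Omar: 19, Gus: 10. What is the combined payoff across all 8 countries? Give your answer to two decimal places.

Total contributed: 26 + 36 + 35 + 4 + 15 + 8 + 19 + 10 = 153; total kept: 8 × 38 − 153 = 151.
The mitigation fund pays out 0.26 × 8 × 153 = 318.24 in aggregate.
Group total = 151 + 318.24 = 469.24.

469.24 billion dollars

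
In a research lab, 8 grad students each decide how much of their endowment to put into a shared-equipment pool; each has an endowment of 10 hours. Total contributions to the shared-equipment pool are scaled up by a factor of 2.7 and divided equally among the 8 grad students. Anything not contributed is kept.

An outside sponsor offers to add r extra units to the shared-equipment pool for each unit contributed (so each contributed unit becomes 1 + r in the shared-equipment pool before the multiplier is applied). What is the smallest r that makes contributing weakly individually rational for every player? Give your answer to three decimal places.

1.963

With matching at rate r, one contributed unit becomes (1 + r) in the shared-equipment pool and returns 2.7 × (1 + r) / 8 to the contributor.
Setting this equal to 1: 1 + r = 8/2.7 = 2.9630.
So the minimum matching rate is r = 2.9630 − 1 = 1.963.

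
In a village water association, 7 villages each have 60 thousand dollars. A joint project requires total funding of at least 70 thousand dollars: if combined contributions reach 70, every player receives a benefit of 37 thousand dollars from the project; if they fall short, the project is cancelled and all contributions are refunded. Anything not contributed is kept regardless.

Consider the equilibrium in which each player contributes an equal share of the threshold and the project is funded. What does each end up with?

Equal share of the threshold: 70/7 = 10.
At this profile no one gains by cutting their contribution: any cut drops the total below 70, the project is cancelled, contributions are refunded, and the deviator ends with 60, which is less than 60 − 10 + 37 = 87. Contributing more than 10 just wastes the excess. So contributing exactly 10 is a best response.
Each player's payoff: 60 − 10 + 37 = 87.

87 thousand dollars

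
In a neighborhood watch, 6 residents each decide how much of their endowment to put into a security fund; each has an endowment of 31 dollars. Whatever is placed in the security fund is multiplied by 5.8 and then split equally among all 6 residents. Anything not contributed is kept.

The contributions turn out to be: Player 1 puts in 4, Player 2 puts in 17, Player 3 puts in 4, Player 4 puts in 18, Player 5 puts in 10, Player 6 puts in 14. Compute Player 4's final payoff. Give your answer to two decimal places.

Total contributed: 4 + 17 + 4 + 18 + 10 + 14 = 67.
Each receives 5.8 × 67 / 6 = 64.77 from the security fund.
Player 4 keeps 31 − 18 = 13, so Player 4's payoff is 13 + 64.77 = 77.77.

77.77 dollars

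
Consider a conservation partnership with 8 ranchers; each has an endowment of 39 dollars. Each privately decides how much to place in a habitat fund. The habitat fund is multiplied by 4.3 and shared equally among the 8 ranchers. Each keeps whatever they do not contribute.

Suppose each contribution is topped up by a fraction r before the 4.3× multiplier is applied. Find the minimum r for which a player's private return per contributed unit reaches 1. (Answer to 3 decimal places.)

0.860

With matching at rate r, one contributed unit becomes (1 + r) in the habitat fund and returns 4.3 × (1 + r) / 8 to the contributor.
Setting this equal to 1: 1 + r = 8/4.3 = 1.8605.
So the minimum matching rate is r = 1.8605 − 1 = 0.860.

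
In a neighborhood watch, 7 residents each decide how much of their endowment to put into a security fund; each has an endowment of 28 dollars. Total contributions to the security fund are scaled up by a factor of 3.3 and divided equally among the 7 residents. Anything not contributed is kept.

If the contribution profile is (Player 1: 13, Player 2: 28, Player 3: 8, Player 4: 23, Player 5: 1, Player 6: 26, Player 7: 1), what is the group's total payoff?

Total contributed: 13 + 28 + 8 + 23 + 1 + 26 + 1 = 100; total kept: 7 × 28 − 100 = 96.
The security fund pays out 3.3 × 100 = 330.00 in aggregate.
Group total = 96 + 330.00 = 426.00.

426.00 dollars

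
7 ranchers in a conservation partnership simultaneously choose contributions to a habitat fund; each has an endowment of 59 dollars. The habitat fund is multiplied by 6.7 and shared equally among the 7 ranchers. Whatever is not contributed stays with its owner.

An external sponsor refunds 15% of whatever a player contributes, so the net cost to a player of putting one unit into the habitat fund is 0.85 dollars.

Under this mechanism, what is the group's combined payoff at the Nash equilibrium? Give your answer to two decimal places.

2829.05 dollars

Under the mechanism each unit contributed yields (6.7/7) / 0.85 = 1.1261 back to its contributor per unit of net cost, which exceeds 1, making full contribution the dominant choice for everyone.
So the Nash equilibrium is full contribution by all 7; the group earns 7 × (59 × 0.15 + 6.7 × 59) = 2829.05.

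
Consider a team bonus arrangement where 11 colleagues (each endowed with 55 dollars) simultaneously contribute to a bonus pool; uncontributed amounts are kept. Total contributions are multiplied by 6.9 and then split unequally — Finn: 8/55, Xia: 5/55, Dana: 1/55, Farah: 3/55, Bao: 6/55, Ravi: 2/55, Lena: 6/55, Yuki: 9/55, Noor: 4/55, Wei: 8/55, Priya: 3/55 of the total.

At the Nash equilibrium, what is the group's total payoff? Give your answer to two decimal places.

1578.50 dollars

A player with share s gets back 6.9·s per unit contributed, so full contribution is dominant for anyone with s > 1/6.9 = 0.1449 and zero contribution is dominant for anyone below.
The shares above 0.1449 belong to Finn, Yuki and Wei, contributing 55 each; the remaining 8 contribute 0. Total contributed: 165.
The bonus pool pays out 6.9 × 165 = 1138.50 in total (split across the unequal shares, but the aggregate is all that matters for the group sum).
The 8 free-riders keep 55 each, adding 440. Group total = 440 + 1138.50 = 1578.50.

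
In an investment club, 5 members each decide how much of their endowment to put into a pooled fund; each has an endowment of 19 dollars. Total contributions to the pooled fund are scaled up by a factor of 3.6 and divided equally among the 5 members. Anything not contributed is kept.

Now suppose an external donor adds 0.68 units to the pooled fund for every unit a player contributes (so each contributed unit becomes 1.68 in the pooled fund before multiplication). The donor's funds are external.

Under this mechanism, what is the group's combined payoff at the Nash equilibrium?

574.56 dollars

Under the mechanism each unit contributed yields 3.6 × 1.68 / 5 = 1.2096 back to its contributor per unit of net cost, which exceeds 1, making full contribution the dominant choice for everyone.
At the Nash equilibrium everyone contributes 19. Group total payoff = 3.6 × 1.68 × 95 = 574.56.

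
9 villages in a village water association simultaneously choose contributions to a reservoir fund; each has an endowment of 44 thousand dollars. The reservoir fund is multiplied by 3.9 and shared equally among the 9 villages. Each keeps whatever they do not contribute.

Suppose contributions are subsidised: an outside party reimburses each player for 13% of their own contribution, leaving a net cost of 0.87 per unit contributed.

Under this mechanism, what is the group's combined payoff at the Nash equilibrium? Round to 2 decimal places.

The effective private return is (3.9/9) / 0.87 = 0.4981, which is still under 1, so the mechanism doesn't change anyone's dominant strategy: zero contribution.
At the Nash equilibrium no one contributes; group total payoff = 9 × 44 = 396.

396.00 thousand dollars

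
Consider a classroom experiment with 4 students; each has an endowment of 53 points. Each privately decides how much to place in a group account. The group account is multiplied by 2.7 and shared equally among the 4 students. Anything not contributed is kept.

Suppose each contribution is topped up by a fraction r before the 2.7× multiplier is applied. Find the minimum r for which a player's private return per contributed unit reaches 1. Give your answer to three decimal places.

0.481

With matching at rate r, one contributed unit becomes (1 + r) in the group account and returns 2.7 × (1 + r) / 4 to the contributor.
Setting this equal to 1: 1 + r = 4/2.7 = 1.4815.
So the minimum matching rate is r = 1.4815 − 1 = 0.481.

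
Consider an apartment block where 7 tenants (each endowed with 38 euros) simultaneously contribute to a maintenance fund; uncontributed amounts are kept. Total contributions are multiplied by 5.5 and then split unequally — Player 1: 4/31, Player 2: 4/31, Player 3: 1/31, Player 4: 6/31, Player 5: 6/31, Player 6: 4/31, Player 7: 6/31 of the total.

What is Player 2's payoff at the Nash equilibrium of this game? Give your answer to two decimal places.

A player with share s gets back 5.5·s per unit contributed, so full contribution is dominant for anyone with s > 1/5.5 = 0.1818 and zero contribution is dominant for anyone below.
Player 4, Player 5 and Player 7 clear that bar, contributing 38 each; the remaining 4 contribute 0. Total contributed: 114.
Player 2 keeps 38 and receives 5.5 × 114 × 4/31 = 80.90 from the maintenance fund, for a payoff of 118.90.

118.90 euros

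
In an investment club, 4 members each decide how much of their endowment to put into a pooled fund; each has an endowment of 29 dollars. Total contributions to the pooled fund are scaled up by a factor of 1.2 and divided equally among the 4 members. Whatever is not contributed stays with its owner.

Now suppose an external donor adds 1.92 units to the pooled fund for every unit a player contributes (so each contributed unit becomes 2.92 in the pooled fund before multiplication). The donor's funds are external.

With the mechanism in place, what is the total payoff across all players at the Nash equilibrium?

116.00 dollars

The effective private return is 1.2 × 2.92 / 4 = 0.8760, which is still under 1, so the mechanism doesn't change anyone's dominant strategy: zero contribution.
Everyone keeps their endowment and the group total is 4 × 29 = 116.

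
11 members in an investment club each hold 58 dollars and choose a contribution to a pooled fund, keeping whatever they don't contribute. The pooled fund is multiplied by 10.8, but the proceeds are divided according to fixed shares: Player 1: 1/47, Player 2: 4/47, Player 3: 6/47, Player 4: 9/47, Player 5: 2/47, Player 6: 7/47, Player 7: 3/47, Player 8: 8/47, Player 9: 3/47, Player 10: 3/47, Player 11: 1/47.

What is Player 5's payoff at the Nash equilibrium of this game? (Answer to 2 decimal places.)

Each unit j contributes comes back to j as 10.8 × (j's share), so j prefers to contribute only if that share exceeds 1/10.8 = 0.0926; otherwise keeping the unit dominates.
The shares above 0.0926 belong to Player 3, Player 4, Player 6 and Player 8, contributing 58 each; the remaining 7 contribute 0. Total contributed: 232.
Player 5 keeps 58 and receives 10.8 × 232 × 2/47 = 106.62 from the pooled fund, for a payoff of 164.62.

164.62 dollars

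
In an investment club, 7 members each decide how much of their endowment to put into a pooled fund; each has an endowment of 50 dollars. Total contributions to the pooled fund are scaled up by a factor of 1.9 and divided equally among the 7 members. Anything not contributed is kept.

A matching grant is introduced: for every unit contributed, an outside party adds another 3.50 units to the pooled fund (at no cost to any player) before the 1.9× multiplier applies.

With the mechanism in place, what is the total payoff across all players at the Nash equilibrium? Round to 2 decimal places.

The effective private return per unit is now 1.9 × 4.50 / 7 = 1.2214 > 1, so every player's dominant strategy flips to full contribution.
At the Nash equilibrium everyone contributes 50. Group total payoff = 1.9 × 4.50 × 350 = 2992.50.

2992.50 dollars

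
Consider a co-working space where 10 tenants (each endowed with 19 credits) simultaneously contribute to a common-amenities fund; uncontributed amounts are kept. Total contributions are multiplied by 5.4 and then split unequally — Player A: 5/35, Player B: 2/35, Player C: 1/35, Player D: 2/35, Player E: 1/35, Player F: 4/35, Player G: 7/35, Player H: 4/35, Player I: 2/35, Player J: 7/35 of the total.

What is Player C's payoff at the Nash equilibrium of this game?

For player j, contributing a unit is worthwhile iff 5.4 × (j's share) ≥ 1, i.e. iff j's share is at least 0.1852.
The shares above 0.1852 belong to Player G and Player J, contributing 19 each; the remaining 8 contribute 0. Total contributed: 38.
Player C keeps 19 and receives 5.4 × 38 × 1/35 = 5.86 from the common-amenities fund, for a payoff of 24.86.

24.86 credits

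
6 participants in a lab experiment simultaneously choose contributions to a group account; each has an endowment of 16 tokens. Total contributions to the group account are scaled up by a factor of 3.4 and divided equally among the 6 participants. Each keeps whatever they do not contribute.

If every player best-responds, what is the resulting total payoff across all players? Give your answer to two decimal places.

96.00 tokens

Each contributed unit returns 3.4/6 = 0.5667 to its contributor — below 1 — so contributing 0 is dominant for every player. At the Nash equilibrium everyone keeps their 16, and the group total is 6 × 16 = 96.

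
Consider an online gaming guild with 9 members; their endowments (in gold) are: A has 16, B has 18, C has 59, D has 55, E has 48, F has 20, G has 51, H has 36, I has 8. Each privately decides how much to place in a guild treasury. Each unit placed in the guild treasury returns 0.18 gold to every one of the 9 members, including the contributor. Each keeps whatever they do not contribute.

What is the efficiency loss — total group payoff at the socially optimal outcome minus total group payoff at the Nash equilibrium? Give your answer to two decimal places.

The private return per contributed unit is 0.18 < 1 for everyone, so the Nash equilibrium is zero contribution and the group total is Σ E_j = 16 + 18 + 59 + 55 + 48 + 20 + 51 + 36 + 8 = 311.
Each contributed unit returns 1.620 to the group, so the social optimum is full contribution by everyone: group total = 1.620 × 311 = 503.82.
Efficiency loss = (1.620 − 1) × 311 = 192.82.

192.82 gold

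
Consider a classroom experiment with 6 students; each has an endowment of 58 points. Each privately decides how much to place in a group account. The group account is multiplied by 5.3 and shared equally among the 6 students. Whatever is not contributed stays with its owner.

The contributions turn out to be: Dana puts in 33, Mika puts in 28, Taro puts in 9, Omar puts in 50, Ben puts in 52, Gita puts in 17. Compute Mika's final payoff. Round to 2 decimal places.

Total contributed: 33 + 28 + 9 + 50 + 52 + 17 = 189.
Each receives 5.3 × 189 / 6 = 166.95 from the group account.
Mika keeps 58 − 28 = 30, so Mika's payoff is 30 + 166.95 = 196.95.

196.95 points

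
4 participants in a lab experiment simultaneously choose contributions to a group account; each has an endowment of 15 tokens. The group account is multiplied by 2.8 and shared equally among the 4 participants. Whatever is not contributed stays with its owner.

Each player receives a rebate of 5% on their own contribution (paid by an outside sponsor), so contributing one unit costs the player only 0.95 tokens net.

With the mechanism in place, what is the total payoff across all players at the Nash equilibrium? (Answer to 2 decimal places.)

With the mechanism, a contributed unit returns (2.8/4) / 0.95 = 0.7368 per unit of net cost — still below 1 — so contributing 0 remains dominant for every player.
Everyone keeps their endowment and the group total is 4 × 15 = 60.

60.00 tokens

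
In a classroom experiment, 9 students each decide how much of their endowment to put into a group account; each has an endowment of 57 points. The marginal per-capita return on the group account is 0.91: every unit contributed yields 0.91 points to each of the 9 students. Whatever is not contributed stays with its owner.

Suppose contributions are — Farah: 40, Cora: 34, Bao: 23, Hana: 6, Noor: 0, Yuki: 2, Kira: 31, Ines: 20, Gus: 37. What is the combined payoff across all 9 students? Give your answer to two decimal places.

1900.67 points

Total contributed: 40 + 34 + 23 + 6 + 0 + 2 + 31 + 20 + 37 = 193; total kept: 9 × 57 − 193 = 320.
The group account pays out 0.91 × 9 × 193 = 1580.67 in aggregate.
Group total = 320 + 1580.67 = 1900.67.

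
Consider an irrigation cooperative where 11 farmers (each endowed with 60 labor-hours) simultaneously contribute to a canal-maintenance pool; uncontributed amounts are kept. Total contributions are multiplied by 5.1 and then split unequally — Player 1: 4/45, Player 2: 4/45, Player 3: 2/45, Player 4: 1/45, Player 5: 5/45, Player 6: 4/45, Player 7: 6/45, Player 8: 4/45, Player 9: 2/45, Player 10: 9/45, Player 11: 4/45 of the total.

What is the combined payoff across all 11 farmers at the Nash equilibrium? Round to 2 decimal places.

906.00 labor-hours

Player j's private return per contributed unit is 5.1 × (j's share). Contributing is weakly dominant for j when that share is at least 1/5.1 = 0.1961, and contributing 0 is dominant otherwise.
Player 10 alone (share 9/45) is above the threshold, contributing 60; the remaining 10 contribute 0. Total contributed: 60.
The canal-maintenance pool pays out 5.1 × 60 = 306.00 in total (split across the unequal shares, but the aggregate is all that matters for the group sum).
The 10 free-riders keep 60 each, adding 600. Group total = 600 + 306.00 = 906.00.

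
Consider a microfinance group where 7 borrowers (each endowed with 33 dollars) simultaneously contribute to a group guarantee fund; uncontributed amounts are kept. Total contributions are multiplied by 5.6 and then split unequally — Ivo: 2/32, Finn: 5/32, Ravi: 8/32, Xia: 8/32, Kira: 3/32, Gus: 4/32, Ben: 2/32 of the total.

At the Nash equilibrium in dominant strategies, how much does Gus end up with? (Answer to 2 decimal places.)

79.20 dollars

Each unit j contributes comes back to j as 5.6 × (j's share), so j prefers to contribute only if that share exceeds 1/5.6 = 0.1786; otherwise keeping the unit dominates.
Ravi and Xia are above the threshold, contributing 33 each; the remaining 5 contribute 0. Total contributed: 66.
Gus keeps 33 and receives 5.6 × 66 × 4/32 = 46.20 from the group guarantee fund, for a payoff of 79.20.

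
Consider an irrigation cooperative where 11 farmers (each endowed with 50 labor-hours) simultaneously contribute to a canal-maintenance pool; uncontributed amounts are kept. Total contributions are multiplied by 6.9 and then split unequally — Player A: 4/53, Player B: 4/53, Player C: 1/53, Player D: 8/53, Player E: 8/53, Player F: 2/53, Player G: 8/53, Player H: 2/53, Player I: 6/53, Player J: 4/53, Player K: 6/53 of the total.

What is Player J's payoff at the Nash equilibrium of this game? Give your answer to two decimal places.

128.11 labor-hours

Each unit j contributes comes back to j as 6.9 × (j's share), so j prefers to contribute only if that share exceeds 1/6.9 = 0.1449; otherwise keeping the unit dominates.
The shares above 0.1449 belong to Player D, Player E and Player G, contributing 50 each; the remaining 8 contribute 0. Total contributed: 150.
Player J keeps 50 and receives 6.9 × 150 × 4/53 = 78.11 from the canal-maintenance pool, for a payoff of 128.11.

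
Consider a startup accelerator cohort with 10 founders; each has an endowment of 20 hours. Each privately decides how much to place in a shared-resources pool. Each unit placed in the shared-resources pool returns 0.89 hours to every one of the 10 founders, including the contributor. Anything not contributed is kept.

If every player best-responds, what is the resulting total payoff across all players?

The private return per contributed unit is 0.89 < 1, so contributing 0 is dominant for every player. At the Nash equilibrium everyone keeps their 20, and the group total is 10 × 20 = 200.

200.00 hours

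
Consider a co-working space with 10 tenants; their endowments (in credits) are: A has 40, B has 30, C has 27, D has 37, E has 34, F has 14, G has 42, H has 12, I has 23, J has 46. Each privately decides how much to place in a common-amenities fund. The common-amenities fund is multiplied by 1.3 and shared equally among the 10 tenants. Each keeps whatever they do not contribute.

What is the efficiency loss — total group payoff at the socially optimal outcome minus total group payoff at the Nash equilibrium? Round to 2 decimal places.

The private return per contributed unit is 1.3/10 = 0.1300 < 1 for every player regardless of endowment, so the Nash equilibrium is zero contribution and the group total is Σ E_j = 40 + 30 + 27 + 37 + 34 + 14 + 42 + 12 + 23 + 46 = 305.
Each contributed unit returns 1.300 to the group, so the social optimum is full contribution by everyone: group total = 1.300 × 305 = 396.50.
Efficiency loss = (1.300 − 1) × 305 = 91.50.

91.50 credits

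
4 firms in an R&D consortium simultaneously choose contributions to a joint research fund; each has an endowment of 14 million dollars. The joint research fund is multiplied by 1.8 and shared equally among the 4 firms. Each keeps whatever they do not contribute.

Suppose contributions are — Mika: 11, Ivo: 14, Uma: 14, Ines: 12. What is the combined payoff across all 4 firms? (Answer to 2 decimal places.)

96.80 million dollars

Total contributed: 11 + 14 + 14 + 12 = 51; total kept: 4 × 14 − 51 = 5.
The joint research fund pays out 1.8 × 51 = 91.80 in aggregate.
Group total = 5 + 91.80 = 96.80.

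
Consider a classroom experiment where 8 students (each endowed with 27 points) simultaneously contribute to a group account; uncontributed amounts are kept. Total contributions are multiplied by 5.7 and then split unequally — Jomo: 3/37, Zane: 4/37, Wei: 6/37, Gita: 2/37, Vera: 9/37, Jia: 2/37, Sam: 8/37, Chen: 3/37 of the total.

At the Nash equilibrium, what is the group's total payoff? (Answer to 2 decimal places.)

469.80 points

A player with share s gets back 5.7·s per unit contributed, so full contribution is dominant for anyone with s > 1/5.7 = 0.1754 and zero contribution is dominant for anyone below.
The shares above 0.1754 belong to Vera and Sam, contributing 27 each; the remaining 6 contribute 0. Total contributed: 54.
The group account pays out 5.7 × 54 = 307.80 in total (split across the unequal shares, but the aggregate is all that matters for the group sum).
The 6 free-riders keep 27 each, adding 162. Group total = 162 + 307.80 = 469.80.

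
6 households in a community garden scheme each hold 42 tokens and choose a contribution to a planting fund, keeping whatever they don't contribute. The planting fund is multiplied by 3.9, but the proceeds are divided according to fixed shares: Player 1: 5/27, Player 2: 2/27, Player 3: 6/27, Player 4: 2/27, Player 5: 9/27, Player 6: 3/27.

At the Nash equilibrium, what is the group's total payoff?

Player j's private return per contributed unit is 3.9 × (j's share). Contributing is weakly dominant for j when that share is at least 1/3.9 = 0.2564, and contributing 0 is dominant otherwise.
Player 5 alone (share 9/27) is above the threshold, contributing 42; the remaining 5 contribute 0. Total contributed: 42.
The planting fund pays out 3.9 × 42 = 163.80 in total (split across the unequal shares, but the aggregate is all that matters for the group sum).
The 5 free-riders keep 42 each, adding 210. Group total = 210 + 163.80 = 373.80.

373.80 tokens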